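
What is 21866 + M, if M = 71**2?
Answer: 26907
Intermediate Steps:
M = 5041
21866 + M = 21866 + 5041 = 26907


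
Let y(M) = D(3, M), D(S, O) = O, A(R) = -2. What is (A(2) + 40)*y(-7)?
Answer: -266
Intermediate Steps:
y(M) = M
(A(2) + 40)*y(-7) = (-2 + 40)*(-7) = 38*(-7) = -266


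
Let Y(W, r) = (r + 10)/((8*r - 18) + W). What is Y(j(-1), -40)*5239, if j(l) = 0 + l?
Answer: 52390/113 ≈ 463.63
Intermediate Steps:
j(l) = l
Y(W, r) = (10 + r)/(-18 + W + 8*r) (Y(W, r) = (10 + r)/((-18 + 8*r) + W) = (10 + r)/(-18 + W + 8*r))
Y(j(-1), -40)*5239 = ((10 - 40)/(-18 - 1 + 8*(-40)))*5239 = (-30/(-18 - 1 - 320))*5239 = (-30/(-339))*5239 = -1/339*(-30)*5239 = (10/113)*5239 = 52390/113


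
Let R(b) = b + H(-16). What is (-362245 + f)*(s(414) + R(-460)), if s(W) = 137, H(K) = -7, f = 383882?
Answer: -7140210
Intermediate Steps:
R(b) = -7 + b (R(b) = b - 7 = -7 + b)
(-362245 + f)*(s(414) + R(-460)) = (-362245 + 383882)*(137 + (-7 - 460)) = 21637*(137 - 467) = 21637*(-330) = -7140210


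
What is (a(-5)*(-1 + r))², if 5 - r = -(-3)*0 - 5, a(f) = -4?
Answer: 1296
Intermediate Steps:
r = 10 (r = 5 - (-(-3)*0 - 5) = 5 - (-3*0 - 5) = 5 - (0 - 5) = 5 - 1*(-5) = 5 + 5 = 10)
(a(-5)*(-1 + r))² = (-4*(-1 + 10))² = (-4*9)² = (-36)² = 1296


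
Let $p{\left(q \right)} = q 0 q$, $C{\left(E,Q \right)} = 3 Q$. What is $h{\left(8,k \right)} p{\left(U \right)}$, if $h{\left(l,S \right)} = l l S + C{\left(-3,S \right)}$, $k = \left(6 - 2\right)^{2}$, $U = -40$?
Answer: $0$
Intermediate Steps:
$p{\left(q \right)} = 0$ ($p{\left(q \right)} = 0 q = 0$)
$k = 16$ ($k = 4^{2} = 16$)
$h{\left(l,S \right)} = 3 S + S l^{2}$ ($h{\left(l,S \right)} = l l S + 3 S = l^{2} S + 3 S = S l^{2} + 3 S = 3 S + S l^{2}$)
$h{\left(8,k \right)} p{\left(U \right)} = 16 \left(3 + 8^{2}\right) 0 = 16 \left(3 + 64\right) 0 = 16 \cdot 67 \cdot 0 = 1072 \cdot 0 = 0$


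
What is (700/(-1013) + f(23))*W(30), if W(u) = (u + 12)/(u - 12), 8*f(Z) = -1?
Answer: -46291/24312 ≈ -1.9040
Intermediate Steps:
f(Z) = -⅛ (f(Z) = (⅛)*(-1) = -⅛)
W(u) = (12 + u)/(-12 + u)
(700/(-1013) + f(23))*W(30) = (700/(-1013) - ⅛)*((12 + 30)/(-12 + 30)) = (700*(-1/1013) - ⅛)*(42/18) = (-700/1013 - ⅛)*((1/18)*42) = -6613/8104*7/3 = -46291/24312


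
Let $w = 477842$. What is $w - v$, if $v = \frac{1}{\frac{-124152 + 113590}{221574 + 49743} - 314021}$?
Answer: $\frac{40711778212050715}{85199246219} \approx 4.7784 \cdot 10^{5}$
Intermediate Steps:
$v = - \frac{271317}{85199246219}$ ($v = \frac{1}{- \frac{10562}{271317} - 314021} = \frac{1}{- \frac{85199246219}{271317}} = - \frac{271317}{85199246219} \approx -3.1845 \cdot 10^{-6}$)
$w - v = 477842 - - \frac{271317}{85199246219} = 477842 + \frac{271317}{85199246219} = \frac{40711778212050715}{85199246219}$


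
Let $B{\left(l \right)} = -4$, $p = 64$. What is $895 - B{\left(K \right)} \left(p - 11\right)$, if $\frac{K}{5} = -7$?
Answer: $1107$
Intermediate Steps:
$K = -35$ ($K = 5 \left(-7\right) = -35$)
$895 - B{\left(K \right)} \left(p - 11\right) = 895 - - 4 \left(64 - 11\right) = 895 - \left(-4\right) 53 = 895 - -212 = 895 + 212 = 1107$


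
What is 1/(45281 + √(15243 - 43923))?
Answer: 45281/2050397641 - 2*I*√7170/2050397641 ≈ 2.2084e-5 - 8.2595e-8*I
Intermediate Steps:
1/(45281 + √(15243 - 43923)) = 1/(45281 + √(-28680)) = 1/(45281 + 2*I*√7170)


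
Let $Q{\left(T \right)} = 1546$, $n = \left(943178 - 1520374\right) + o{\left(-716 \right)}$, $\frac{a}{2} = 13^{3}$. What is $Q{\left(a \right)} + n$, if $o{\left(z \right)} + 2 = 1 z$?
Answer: $-576368$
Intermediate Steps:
$o{\left(z \right)} = -2 + z$ ($o{\left(z \right)} = -2 + 1 z = -2 + z$)
$a = 4394$ ($a = 2 \cdot 13^{3} = 2 \cdot 2197 = 4394$)
$n = -577914$ ($n = \left(943178 - 1520374\right) - 718 = -577196 - 718 = -577914$)
$Q{\left(a \right)} + n = 1546 - 577914 = -576368$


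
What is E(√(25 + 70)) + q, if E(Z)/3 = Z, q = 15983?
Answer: 15983 + 3*√95 ≈ 16012.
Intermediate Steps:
E(Z) = 3*Z
E(√(25 + 70)) + q = 3*√(25 + 70) + 15983 = 3*√95 + 15983 = 15983 + 3*√95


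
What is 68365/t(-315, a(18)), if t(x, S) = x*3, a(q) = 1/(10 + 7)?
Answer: -13673/189 ≈ -72.344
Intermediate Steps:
a(q) = 1/17
t(x, S) = 3*x
68365/t(-315, a(18)) = 68365/((3*(-315))) = 68365/(-945) = 68365*(-1/945) = -13673/189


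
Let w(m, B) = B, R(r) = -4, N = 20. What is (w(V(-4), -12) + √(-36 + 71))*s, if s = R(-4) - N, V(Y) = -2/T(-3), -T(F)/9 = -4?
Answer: 288 - 24*√35 ≈ 146.01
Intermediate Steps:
T(F) = 36 (T(F) = -9*(-4) = 36)
V(Y) = -1/18 (V(Y) = -2/36 = -2*1/36 = -1/18)
s = -24 (s = -4 - 1*20 = -4 - 20 = -24)
(w(V(-4), -12) + √(-36 + 71))*s = (-12 + √(-36 + 71))*(-24) = (-12 + √35)*(-24) = 288 - 24*√35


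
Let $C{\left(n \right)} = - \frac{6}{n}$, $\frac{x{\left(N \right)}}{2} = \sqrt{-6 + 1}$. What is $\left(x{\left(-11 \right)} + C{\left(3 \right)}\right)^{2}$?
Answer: $4 \left(-1 + i \sqrt{5}\right)^{2} \approx -16.0 - 17.889 i$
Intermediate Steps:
$x{\left(N \right)} = 2 i \sqrt{5}$ ($x{\left(N \right)} = 2 \sqrt{-6 + 1} = 2 \sqrt{-5} = 2 i \sqrt{5}$)
$\left(x{\left(-11 \right)} + C{\left(3 \right)}\right)^{2} = \left(2 i \sqrt{5} - \frac{6}{3}\right)^{2} = \left(2 i \sqrt{5} - 2\right)^{2} = \left(-2 + 2 i \sqrt{5}\right)^{2}$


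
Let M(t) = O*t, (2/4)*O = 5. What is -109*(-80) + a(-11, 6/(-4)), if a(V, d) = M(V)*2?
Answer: 8500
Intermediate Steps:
O = 10 (O = 2*5 = 10)
M(t) = 10*t
a(V, d) = 20*V (a(V, d) = (10*V)*2 = 20*V)
-109*(-80) + a(-11, 6/(-4)) = -109*(-80) + 20*(-11) = 8720 - 220 = 8500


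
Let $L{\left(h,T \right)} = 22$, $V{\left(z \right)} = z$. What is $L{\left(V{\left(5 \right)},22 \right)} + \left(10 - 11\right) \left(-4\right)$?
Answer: $26$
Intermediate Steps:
$L{\left(V{\left(5 \right)},22 \right)} + \left(10 - 11\right) \left(-4\right) = 22 + \left(10 - 11\right) \left(-4\right) = 22 - -4 = 22 + 4 = 26$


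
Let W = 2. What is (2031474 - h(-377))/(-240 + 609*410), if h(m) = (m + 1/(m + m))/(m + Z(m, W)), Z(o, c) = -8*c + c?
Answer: 199635563859/24513784100 ≈ 8.1438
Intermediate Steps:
Z(o, c) = -7*c
h(m) = (m + 1/(2*m))/(-14 + m) (h(m) = (m + 1/(m + m))/(m - 7*2) = (m + 1/(2*m))/(m - 14) = (m + 1/(2*m))/(-14 + m))
(2031474 - h(-377))/(-240 + 609*410) = (2031474 - (½ + (-377)²)/((-377)*(-14 - 377)))/(-240 + 609*410) = (2031474 - (-1)*(½ + 142129)/(377*(-391)))/(-240 + 249690) = (2031474 - (-1)*(-1)*284259/(377*391*2))/249450 = (2031474 - 1*284259/294814)*(1/249450) = (2031474 - 284259/294814)*(1/249450) = (598906691577/294814)*(1/249450) = 199635563859/24513784100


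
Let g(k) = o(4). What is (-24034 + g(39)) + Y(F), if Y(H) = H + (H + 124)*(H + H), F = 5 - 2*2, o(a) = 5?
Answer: -23778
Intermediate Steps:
F = 1 (F = 5 - 4 = 1)
g(k) = 5
Y(H) = H + 2*H*(124 + H) (Y(H) = H + (124 + H)*(2*H) = H + 2*H*(124 + H))
(-24034 + g(39)) + Y(F) = (-24034 + 5) + 1*(249 + 2*1) = -24029 + 1*(249 + 2) = -24029 + 1*251 = -24029 + 251 = -23778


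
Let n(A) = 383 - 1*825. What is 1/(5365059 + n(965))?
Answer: 1/5364617 ≈ 1.8641e-7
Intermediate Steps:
n(A) = -442 (n(A) = 383 - 825 = -442)
1/(5365059 + n(965)) = 1/(5365059 - 442) = 1/5364617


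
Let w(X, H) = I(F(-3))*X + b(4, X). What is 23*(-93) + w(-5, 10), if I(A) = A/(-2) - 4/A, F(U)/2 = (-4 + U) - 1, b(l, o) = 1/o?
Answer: -43609/20 ≈ -2180.4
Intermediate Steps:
F(U) = -10 + 2*U (F(U) = 2*((-4 + U) - 1) = 2*(-5 + U) = -10 + 2*U)
I(A) = -4/A - A/2 (I(A) = A*(-½) - 4/A = -A/2 - 4/A = -4/A - A/2)
w(X, H) = 1/X + 33*X/4 (w(X, H) = (-4/(-10 + 2*(-3)) - (-10 + 2*(-3))/2)*X + 1/X = (-4/(-10 - 6) - (-10 - 6)/2)*X + 1/X = (-4/(-16) - ½*(-16))*X + 1/X = (-4*(-1/16) + 8)*X + 1/X = (¼ + 8)*X + 1/X = 33*X/4 + 1/X = 1/X + 33*X/4)
23*(-93) + w(-5, 10) = 23*(-93) + (1/(-5) + (33/4)*(-5)) = -2139 + (-⅕ - 165/4) = -2139 - 829/20 = -43609/20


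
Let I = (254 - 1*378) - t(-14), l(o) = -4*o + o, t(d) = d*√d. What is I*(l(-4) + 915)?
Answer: -114948 + 12978*I*√14 ≈ -1.1495e+5 + 48559.0*I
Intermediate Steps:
t(d) = d^(3/2)
l(o) = -3*o
I = -124 + 14*I*√14 (I = (254 - 1*378) - (-14)^(3/2) = (254 - 378) - (-14)*I*√14 = -124 + 14*I*√14 ≈ -124.0 + 52.383*I)
I*(l(-4) + 915) = (-124 + 14*I*√14)*(-3*(-4) + 915) = (-124 + 14*I*√14)*(12 + 915) = (-124 + 14*I*√14)*927 = -114948 + 12978*I*√14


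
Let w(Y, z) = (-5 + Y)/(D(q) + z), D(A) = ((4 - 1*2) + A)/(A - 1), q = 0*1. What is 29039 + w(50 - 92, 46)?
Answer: 1277669/44 ≈ 29038.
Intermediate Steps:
q = 0
D(A) = (2 + A)/(-1 + A) (D(A) = ((4 - 2) + A)/(-1 + A) = (2 + A)/(-1 + A))
w(Y, z) = (-5 + Y)/(-2 + z) (w(Y, z) = (-5 + Y)/((2 + 0)/(-1 + 0) + z) = (-5 + Y)/(2/(-1) + z) = (-5 + Y)/(-1*2 + z) = (-5 + Y)/(-2 + z))
29039 + w(50 - 92, 46) = 29039 + (-5 + (50 - 92))/(-2 + 46) = 29039 + (-5 - 42)/44 = 29039 + (1/44)*(-47) = 29039 - 47/44 = 1277669/44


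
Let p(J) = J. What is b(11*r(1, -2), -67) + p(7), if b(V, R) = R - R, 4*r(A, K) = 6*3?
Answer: 7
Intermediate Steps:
r(A, K) = 9/2 (r(A, K) = (6*3)/4 = (1/4)*18 = 9/2)
b(V, R) = 0
b(11*r(1, -2), -67) + p(7) = 0 + 7 = 7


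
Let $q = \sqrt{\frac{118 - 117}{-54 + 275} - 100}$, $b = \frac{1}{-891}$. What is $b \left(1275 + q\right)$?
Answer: $- \frac{425}{297} - \frac{7 i \sqrt{99671}}{196911} \approx -1.431 - 0.011223 i$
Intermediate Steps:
$b = - \frac{1}{891} \approx -0.0011223$
$q = \frac{7 i \sqrt{99671}}{221}$ ($q = \sqrt{1 \cdot \frac{1}{221} - 100} = \sqrt{\frac{1}{221} - 100} = \sqrt{- \frac{22099}{221}} = \frac{7 i \sqrt{99671}}{221} \approx 9.9998 i$)
$b \left(1275 + q\right) = - \frac{1275 + \frac{7 i \sqrt{99671}}{221}}{891} = - \frac{425}{297} - \frac{7 i \sqrt{99671}}{196911}$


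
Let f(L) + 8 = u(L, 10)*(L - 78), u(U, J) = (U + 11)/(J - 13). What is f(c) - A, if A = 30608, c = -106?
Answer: -109328/3 ≈ -36443.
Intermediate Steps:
u(U, J) = (11 + U)/(-13 + J)
f(L) = -8 + (-78 + L)*(-11/3 - L/3) (f(L) = -8 + ((11 + L)/(-13 + 10))*(L - 78) = -8 + ((11 + L)/(-3))*(-78 + L) = -8 + (-(11 + L)/3)*(-78 + L) = -8 + (-11/3 - L/3)*(-78 + L) = -8 + (-78 + L)*(-11/3 - L/3))
f(c) - A = (278 - ⅓*(-106)² + (67/3)*(-106)) - 1*30608 = (278 - ⅓*11236 - 7102/3) - 30608 = (278 - 11236/3 - 7102/3) - 30608 = -17504/3 - 30608 = -109328/3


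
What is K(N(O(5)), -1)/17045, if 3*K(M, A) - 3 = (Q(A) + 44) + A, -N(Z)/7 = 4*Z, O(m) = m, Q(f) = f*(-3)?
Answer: 7/7305 ≈ 0.00095825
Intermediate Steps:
Q(f) = -3*f
N(Z) = -28*Z
K(M, A) = 47/3 - 2*A/3 (K(M, A) = 1 + ((-3*A + 44) + A)/3 = 1 + ((44 - 3*A) + A)/3 = 1 + (44 - 2*A)/3 = 1 + (44/3 - 2*A/3) = 47/3 - 2*A/3)
K(N(O(5)), -1)/17045 = (47/3 - 2/3*(-1))/17045 = (47/3 + 2/3)*(1/17045) = (49/3)*(1/17045) = 7/7305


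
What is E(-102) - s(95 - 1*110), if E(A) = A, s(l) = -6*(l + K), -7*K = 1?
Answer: -1350/7 ≈ -192.86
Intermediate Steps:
K = -⅐ (K = -⅐*1 = -⅐ ≈ -0.14286)
s(l) = 6/7 - 6*l (s(l) = -6*(l - ⅐) = -6*(-⅐ + l) = 6/7 - 6*l)
E(-102) - s(95 - 1*110) = -102 - (6/7 - 6*(95 - 1*110)) = -102 - (6/7 - 6*(95 - 110)) = -102 - (6/7 - 6*(-15)) = -102 - (6/7 + 90) = -102 - 1*636/7 = -102 - 636/7 = -1350/7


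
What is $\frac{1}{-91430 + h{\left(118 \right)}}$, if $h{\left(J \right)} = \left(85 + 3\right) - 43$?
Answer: $- \frac{1}{91385} \approx -1.0943 \cdot 10^{-5}$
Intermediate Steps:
$h{\left(J \right)} = 45$ ($h{\left(J \right)} = 88 - 43 = 45$)
$\frac{1}{-91430 + h{\left(118 \right)}} = \frac{1}{-91430 + 45} = \frac{1}{-91385} = - \frac{1}{91385}$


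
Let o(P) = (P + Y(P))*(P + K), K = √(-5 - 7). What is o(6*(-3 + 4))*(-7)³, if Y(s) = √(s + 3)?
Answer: -18522 - 6174*I*√3 ≈ -18522.0 - 10694.0*I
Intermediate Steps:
K = 2*I*√3 (K = √(-12) = 2*I*√3 ≈ 3.4641*I)
Y(s) = √(3 + s)
o(P) = (P + √(3 + P))*(P + 2*I*√3)
o(6*(-3 + 4))*(-7)³ = ((6*(-3 + 4))² + (6*(-3 + 4))*√(3 + 6*(-3 + 4)) + 2*I*(6*(-3 + 4))*√3 + 2*I*√3*√(3 + 6*(-3 + 4)))*(-7)³ = ((6*1)² + (6*1)*√(3 + 6*1) + 2*I*(6*1)*√3 + 2*I*√3*√(3 + 6*1))*(-343) = (6² + 6*√(3 + 6) + 2*I*6*√3 + 2*I*√3*√(3 + 6))*(-343) = (36 + 6*√9 + 12*I*√3 + 2*I*√3*√9)*(-343) = (36 + 6*3 + 12*I*√3 + 2*I*√3*3)*(-343) = (36 + 18 + 12*I*√3 + 6*I*√3)*(-343) = (54 + 18*I*√3)*(-343) = -18522 - 6174*I*√3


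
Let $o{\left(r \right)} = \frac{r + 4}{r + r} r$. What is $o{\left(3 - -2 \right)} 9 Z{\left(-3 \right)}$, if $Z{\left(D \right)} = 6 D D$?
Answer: $2187$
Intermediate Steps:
$o{\left(r \right)} = 2 + \frac{r}{2}$ ($o{\left(r \right)} = \frac{4 + r}{2 r} r = 2 + \frac{r}{2}$)
$Z{\left(D \right)} = 6 D^{2}$
$o{\left(3 - -2 \right)} 9 Z{\left(-3 \right)} = \left(2 + \frac{3 - -2}{2}\right) 9 \cdot 6 \left(-3\right)^{2} = \left(2 + \frac{3 + 2}{2}\right) 9 \cdot 6 \cdot 9 = \left(2 + \frac{1}{2} \cdot 5\right) 9 \cdot 54 = \left(2 + \frac{5}{2}\right) 9 \cdot 54 = \frac{9}{2} \cdot 9 \cdot 54 = \frac{81}{2} \cdot 54 = 2187$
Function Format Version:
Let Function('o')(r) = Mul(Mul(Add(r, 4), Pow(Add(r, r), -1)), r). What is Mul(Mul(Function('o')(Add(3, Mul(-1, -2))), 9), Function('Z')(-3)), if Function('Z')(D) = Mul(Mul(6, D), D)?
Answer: 2187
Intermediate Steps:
Function('o')(r) = Add(2, Mul(Rational(1, 2), r)) (Function('o')(r) = Mul(Mul(Add(4, r), Pow(Mul(2, r), -1)), r) = Mul(Mul(Add(4, r), Mul(Rational(1, 2), Pow(r, -1))), r) = Mul(Mul(Rational(1, 2), Pow(r, -1), Add(4, r)), r) = Add(2, Mul(Rational(1, 2), r)))
Function('Z')(D) = Mul(6, Pow(D, 2))
Mul(Mul(Function('o')(Add(3, Mul(-1, -2))), 9), Function('Z')(-3)) = Mul(Mul(Add(2, Mul(Rational(1, 2), Add(3, Mul(-1, -2)))), 9), Mul(6, Pow(-3, 2))) = Mul(Mul(Add(2, Mul(Rational(1, 2), Add(3, 2))), 9), Mul(6, 9)) = Mul(Mul(Add(2, Mul(Rational(1, 2), 5)), 9), 54) = Mul(Mul(Add(2, Rational(5, 2)), 9), 54) = Mul(Mul(Rational(9, 2), 9), 54) = Mul(Rational(81, 2), 54) = 2187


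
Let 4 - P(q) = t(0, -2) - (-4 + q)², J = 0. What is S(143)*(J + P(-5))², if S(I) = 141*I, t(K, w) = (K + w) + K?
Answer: 152613747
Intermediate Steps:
t(K, w) = w + 2*K
P(q) = 6 + (-4 + q)² (P(q) = 4 - ((-2 + 2*0) - (-4 + q)²) = 4 - ((-2 + 0) - (-4 + q)²) = 4 - (-2 - (-4 + q)²) = 4 + (2 + (-4 + q)²) = 6 + (-4 + q)²)
S(143)*(J + P(-5))² = (141*143)*(0 + (6 + (-4 - 5)²))² = 20163*(0 + (6 + (-9)²))² = 20163*(0 + (6 + 81))² = 20163*(0 + 87)² = 20163*87² = 20163*7569 = 152613747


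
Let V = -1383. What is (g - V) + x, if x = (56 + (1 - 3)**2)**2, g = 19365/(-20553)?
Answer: 34132078/6851 ≈ 4982.1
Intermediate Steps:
g = -6455/6851 (g = 19365*(-1/20553) = -6455/6851 ≈ -0.94220)
x = 3600 (x = (56 + (-2)**2)**2 = (56 + 4)**2 = 60**2 = 3600)
(g - V) + x = (-6455/6851 - 1*(-1383)) + 3600 = (-6455/6851 + 1383) + 3600 = 9468478/6851 + 3600 = 34132078/6851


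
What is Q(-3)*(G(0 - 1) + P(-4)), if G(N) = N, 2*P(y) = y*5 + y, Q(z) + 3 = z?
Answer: 78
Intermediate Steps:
Q(z) = -3 + z
P(y) = 3*y (P(y) = (y*5 + y)/2 = (5*y + y)/2 = (6*y)/2 = 3*y)
Q(-3)*(G(0 - 1) + P(-4)) = (-3 - 3)*((0 - 1) + 3*(-4)) = -6*(-1 - 12) = -6*(-13) = 78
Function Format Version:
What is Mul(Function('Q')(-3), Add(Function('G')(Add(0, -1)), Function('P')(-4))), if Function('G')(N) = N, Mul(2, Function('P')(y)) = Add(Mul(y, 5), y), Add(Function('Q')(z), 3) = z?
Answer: 78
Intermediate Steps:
Function('Q')(z) = Add(-3, z)
Function('P')(y) = Mul(3, y) (Function('P')(y) = Mul(Rational(1, 2), Add(Mul(y, 5), y)) = Mul(Rational(1, 2), Add(Mul(5, y), y)) = Mul(Rational(1, 2), Mul(6, y)) = Mul(3, y))
Mul(Function('Q')(-3), Add(Function('G')(Add(0, -1)), Function('P')(-4))) = Mul(Add(-3, -3), Add(Add(0, -1), Mul(3, -4))) = Mul(-6, Add(-1, -12)) = Mul(-6, -13) = 78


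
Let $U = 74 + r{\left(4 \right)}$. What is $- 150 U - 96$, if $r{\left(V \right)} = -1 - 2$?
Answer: $-10746$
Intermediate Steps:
$r{\left(V \right)} = -3$ ($r{\left(V \right)} = -1 - 2 = -3$)
$U = 71$ ($U = 74 - 3 = 71$)
$- 150 U - 96 = \left(-150\right) 71 - 96 = -10650 - 96 = -10746$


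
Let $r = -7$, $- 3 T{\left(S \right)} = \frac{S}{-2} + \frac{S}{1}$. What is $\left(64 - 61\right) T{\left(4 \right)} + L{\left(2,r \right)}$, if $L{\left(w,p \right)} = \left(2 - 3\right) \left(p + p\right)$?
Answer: $12$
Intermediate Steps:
$T{\left(S \right)} = - \frac{S}{6}$ ($T{\left(S \right)} = - \frac{\frac{S}{-2} + \frac{S}{1}}{3} = - \frac{S \left(- \frac{1}{2}\right) + S 1}{3} = - \frac{- \frac{S}{2} + S}{3} = - \frac{\frac{1}{2} S}{3} = - \frac{S}{6}$)
$L{\left(w,p \right)} = - 2 p$
$\left(64 - 61\right) T{\left(4 \right)} + L{\left(2,r \right)} = \left(64 - 61\right) \left(\left(- \frac{1}{6}\right) 4\right) - -14 = 3 \left(- \frac{2}{3}\right) + 14 = -2 + 14 = 12$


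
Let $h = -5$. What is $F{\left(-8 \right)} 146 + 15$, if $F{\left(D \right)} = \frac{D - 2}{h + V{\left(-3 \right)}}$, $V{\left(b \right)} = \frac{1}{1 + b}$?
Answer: $\frac{3085}{11} \approx 280.45$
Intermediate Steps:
$F{\left(D \right)} = \frac{4}{11} - \frac{2 D}{11}$ ($F{\left(D \right)} = \frac{D - 2}{-5 + \frac{1}{1 - 3}} = \frac{-2 + D}{-5 + \frac{1}{-2}} = \frac{-2 + D}{-5 - \frac{1}{2}} = \frac{-2 + D}{- \frac{11}{2}} = \left(-2 + D\right) \left(- \frac{2}{11}\right) = \frac{4}{11} - \frac{2 D}{11}$)
$F{\left(-8 \right)} 146 + 15 = \left(\frac{4}{11} - - \frac{16}{11}\right) 146 + 15 = \left(\frac{4}{11} + \frac{16}{11}\right) 146 + 15 = \frac{20}{11} \cdot 146 + 15 = \frac{2920}{11} + 15 = \frac{3085}{11}$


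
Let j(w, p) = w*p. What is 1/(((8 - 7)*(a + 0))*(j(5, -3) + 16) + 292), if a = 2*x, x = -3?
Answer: 1/286 ≈ 0.0034965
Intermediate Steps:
j(w, p) = p*w
a = -6 (a = 2*(-3) = -6)
1/(((8 - 7)*(a + 0))*(j(5, -3) + 16) + 292) = 1/(((8 - 7)*(-6 + 0))*(-3*5 + 16) + 292) = 1/((1*(-6))*(-15 + 16) + 292) = 1/(-6*1 + 292) = 1/(-6 + 292) = 1/286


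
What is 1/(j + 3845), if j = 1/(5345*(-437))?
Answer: 2335765/8981016424 ≈ 0.00026008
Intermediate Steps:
j = -1/2335765 (j = (1/5345)*(-1/437) = -1/2335765 ≈ -4.2813e-7)
1/(j + 3845) = 1/(-1/2335765 + 3845) = 1/(8981016424/2335765) = 2335765/8981016424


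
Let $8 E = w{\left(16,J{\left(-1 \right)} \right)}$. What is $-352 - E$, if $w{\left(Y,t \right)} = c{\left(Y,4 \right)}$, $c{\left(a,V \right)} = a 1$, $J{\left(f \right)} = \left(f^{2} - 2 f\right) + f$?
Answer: $-354$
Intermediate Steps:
$J{\left(f \right)} = f^{2} - f$
$c{\left(a,V \right)} = a$
$w{\left(Y,t \right)} = Y$
$E = 2$ ($E = \frac{1}{8} \cdot 16 = 2$)
$-352 - E = -352 - 2 = -354$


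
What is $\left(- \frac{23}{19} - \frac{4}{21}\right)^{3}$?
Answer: $- \frac{174676879}{63521199} \approx -2.7499$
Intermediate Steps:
$\left(- \frac{23}{19} - \frac{4}{21}\right)^{3} = \left(- \frac{559}{399}\right)^{3} = - \frac{174676879}{63521199}$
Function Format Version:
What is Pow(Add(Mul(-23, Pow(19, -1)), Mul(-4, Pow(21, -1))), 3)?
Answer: Rational(-174676879, 63521199) ≈ -2.7499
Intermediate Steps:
Pow(Add(Mul(-23, Pow(19, -1)), Mul(-4, Pow(21, -1))), 3) = Pow(Add(Mul(-23, Rational(1, 19)), Mul(-4, Rational(1, 21))), 3) = Pow(Add(Rational(-23, 19), Rational(-4, 21)), 3) = Pow(Rational(-559, 399), 3) = Rational(-174676879, 63521199)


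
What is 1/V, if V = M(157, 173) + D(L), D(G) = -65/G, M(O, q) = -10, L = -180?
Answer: -36/347 ≈ -0.10375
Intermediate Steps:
V = -347/36 (V = -10 - 65/(-180) = -10 - 65*(-1/180) = -10 + 13/36 = -347/36 ≈ -9.6389)
1/V = 1/(-347/36) = -36/347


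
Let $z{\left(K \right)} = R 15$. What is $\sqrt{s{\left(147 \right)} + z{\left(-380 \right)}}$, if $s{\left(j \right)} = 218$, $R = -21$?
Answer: $i \sqrt{97} \approx 9.8489 i$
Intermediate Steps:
$z{\left(K \right)} = -315$ ($z{\left(K \right)} = \left(-21\right) 15 = -315$)
$\sqrt{s{\left(147 \right)} + z{\left(-380 \right)}} = \sqrt{218 - 315} = \sqrt{-97} = i \sqrt{97}$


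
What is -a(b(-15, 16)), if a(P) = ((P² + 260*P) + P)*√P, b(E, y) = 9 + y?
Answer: -35750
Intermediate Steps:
a(P) = √P*(P² + 261*P) (a(P) = (P² + 261*P)*√P = √P*(P² + 261*P))
-a(b(-15, 16)) = -(9 + 16)^(3/2)*(261 + (9 + 16)) = -25^(3/2)*(261 + 25) = -125*286 = -1*35750 = -35750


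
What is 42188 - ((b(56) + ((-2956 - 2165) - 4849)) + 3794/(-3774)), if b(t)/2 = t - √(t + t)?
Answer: 98212699/1887 + 8*√7 ≈ 52068.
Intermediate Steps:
b(t) = 2*t - 2*√2*√t (b(t) = 2*(t - √(t + t)) = 2*(t - √(2*t)) = 2*(t - √2*√t) = 2*t - 2*√2*√t)
42188 - ((b(56) + ((-2956 - 2165) - 4849)) + 3794/(-3774)) = 42188 - (((2*56 - 2*√2*√56) + ((-2956 - 2165) - 4849)) + 3794/(-3774)) = 42188 - (((112 - 2*√2*2*√14) + (-5121 - 4849)) + 3794*(-1/3774)) = 42188 - (((112 - 8*√7) - 9970) - 1897/1887) = 42188 - ((-9858 - 8*√7) - 1897/1887) = 42188 - (-18603943/1887 - 8*√7) = 42188 + (18603943/1887 + 8*√7) = 98212699/1887 + 8*√7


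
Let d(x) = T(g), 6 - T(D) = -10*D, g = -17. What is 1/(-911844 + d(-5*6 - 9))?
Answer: -1/912008 ≈ -1.0965e-6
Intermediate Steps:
T(D) = 6 + 10*D (T(D) = 6 - (-10)*D = 6 + 10*D)
d(x) = -164 (d(x) = 6 + 10*(-17) = 6 - 170 = -164)
1/(-911844 + d(-5*6 - 9)) = 1/(-911844 - 164) = 1/(-912008) = -1/912008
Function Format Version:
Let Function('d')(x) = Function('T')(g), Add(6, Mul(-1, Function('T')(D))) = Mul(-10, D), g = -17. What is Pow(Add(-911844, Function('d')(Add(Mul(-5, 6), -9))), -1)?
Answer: Rational(-1, 912008) ≈ -1.0965e-6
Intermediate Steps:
Function('T')(D) = Add(6, Mul(10, D)) (Function('T')(D) = Add(6, Mul(-1, Mul(-10, D))) = Add(6, Mul(10, D)))
Function('d')(x) = -164 (Function('d')(x) = Add(6, Mul(10, -17)) = Add(6, -170) = -164)
Pow(Add(-911844, Function('d')(Add(Mul(-5, 6), -9))), -1) = Pow(Add(-911844, -164), -1) = Pow(-912008, -1) = Rational(-1, 912008)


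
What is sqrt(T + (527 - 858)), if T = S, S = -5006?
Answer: 3*I*sqrt(593) ≈ 73.055*I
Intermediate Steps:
T = -5006
sqrt(T + (527 - 858)) = sqrt(-5006 + (527 - 858)) = sqrt(-5006 - 331) = sqrt(-5337) = 3*I*sqrt(593)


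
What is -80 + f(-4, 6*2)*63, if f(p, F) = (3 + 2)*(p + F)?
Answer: 2440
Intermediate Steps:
f(p, F) = 5*F + 5*p (f(p, F) = 5*(F + p) = 5*F + 5*p)
-80 + f(-4, 6*2)*63 = -80 + (5*(6*2) + 5*(-4))*63 = -80 + (5*12 - 20)*63 = -80 + (60 - 20)*63 = -80 + 40*63 = -80 + 2520 = 2440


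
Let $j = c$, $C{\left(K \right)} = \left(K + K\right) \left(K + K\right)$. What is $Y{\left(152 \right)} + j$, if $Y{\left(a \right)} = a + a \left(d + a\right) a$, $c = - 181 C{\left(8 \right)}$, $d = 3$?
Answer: $3534936$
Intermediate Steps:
$C{\left(K \right)} = 4 K^{2}$ ($C{\left(K \right)} = 2 K 2 K = 4 K^{2}$)
$c = -46336$ ($c = - 181 \cdot 4 \cdot 8^{2} = - 181 \cdot 4 \cdot 64 = \left(-181\right) 256 = -46336$)
$Y{\left(a \right)} = a + a^{2} \left(3 + a\right)$ ($Y{\left(a \right)} = a + a \left(3 + a\right) a = a + a a \left(3 + a\right) = a + a^{2} \left(3 + a\right)$)
$j = -46336$
$Y{\left(152 \right)} + j = 152 \left(1 + 152^{2} + 3 \cdot 152\right) - 46336 = 152 \left(1 + 23104 + 456\right) - 46336 = 152 \cdot 23561 - 46336 = 3581272 - 46336 = 3534936$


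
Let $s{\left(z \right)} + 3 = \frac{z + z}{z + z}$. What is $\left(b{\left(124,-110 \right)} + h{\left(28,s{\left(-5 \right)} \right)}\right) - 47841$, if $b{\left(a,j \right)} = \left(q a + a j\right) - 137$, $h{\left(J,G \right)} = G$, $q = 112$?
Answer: $-47732$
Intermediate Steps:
$s{\left(z \right)} = -2$ ($s{\left(z \right)} = -3 + \frac{z + z}{z + z} = -3 + \frac{2 z}{2 z} = -3 + 2 z \frac{1}{2 z} = -3 + 1 = -2$)
$b{\left(a,j \right)} = -137 + 112 a + a j$ ($b{\left(a,j \right)} = \left(112 a + a j\right) - 137 = -137 + 112 a + a j$)
$\left(b{\left(124,-110 \right)} + h{\left(28,s{\left(-5 \right)} \right)}\right) - 47841 = \left(\left(-137 + 112 \cdot 124 + 124 \left(-110\right)\right) - 2\right) - 47841 = \left(\left(-137 + 13888 - 13640\right) - 2\right) - 47841 = \left(111 - 2\right) - 47841 = 109 - 47841 = -47732$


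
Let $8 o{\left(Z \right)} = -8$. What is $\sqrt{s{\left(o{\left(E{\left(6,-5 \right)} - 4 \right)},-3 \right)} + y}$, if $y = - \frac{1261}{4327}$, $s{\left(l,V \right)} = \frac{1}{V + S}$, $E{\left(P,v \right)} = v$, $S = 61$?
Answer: $\frac{i \sqrt{17269221426}}{250966} \approx 0.52363 i$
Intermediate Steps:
$o{\left(Z \right)} = -1$ ($o{\left(Z \right)} = \frac{1}{8} \left(-8\right) = -1$)
$s{\left(l,V \right)} = \frac{1}{61 + V}$ ($s{\left(l,V \right)} = \frac{1}{V + 61} = \frac{1}{61 + V}$)
$y = - \frac{1261}{4327}$ ($y = \left(-1261\right) \frac{1}{4327} = - \frac{1261}{4327} \approx -0.29143$)
$\sqrt{s{\left(o{\left(E{\left(6,-5 \right)} - 4 \right)},-3 \right)} + y} = \sqrt{\frac{1}{61 - 3} - \frac{1261}{4327}} = \sqrt{\frac{1}{58} - \frac{1261}{4327}} = \sqrt{- \frac{68811}{250966}} = \frac{i \sqrt{17269221426}}{250966}$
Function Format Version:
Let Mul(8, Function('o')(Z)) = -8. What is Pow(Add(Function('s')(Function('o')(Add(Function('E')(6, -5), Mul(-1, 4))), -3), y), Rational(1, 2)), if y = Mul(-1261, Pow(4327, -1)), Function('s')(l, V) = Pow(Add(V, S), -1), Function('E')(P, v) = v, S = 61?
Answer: Mul(Rational(1, 250966), I, Pow(17269221426, Rational(1, 2))) ≈ Mul(0.52363, I)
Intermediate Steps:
Function('o')(Z) = -1 (Function('o')(Z) = Mul(Rational(1, 8), -8) = -1)
Function('s')(l, V) = Pow(Add(61, V), -1) (Function('s')(l, V) = Pow(Add(V, 61), -1) = Pow(Add(61, V), -1))
y = Rational(-1261, 4327) (y = Mul(-1261, Rational(1, 4327)) = Rational(-1261, 4327) ≈ -0.29143)
Pow(Add(Function('s')(Function('o')(Add(Function('E')(6, -5), Mul(-1, 4))), -3), y), Rational(1, 2)) = Pow(Add(Pow(Add(61, -3), -1), Rational(-1261, 4327)), Rational(1, 2)) = Pow(Add(Pow(58, -1), Rational(-1261, 4327)), Rational(1, 2)) = Pow(Add(Rational(1, 58), Rational(-1261, 4327)), Rational(1, 2)) = Pow(Rational(-68811, 250966), Rational(1, 2)) = Mul(Rational(1, 250966), I, Pow(17269221426, Rational(1, 2)))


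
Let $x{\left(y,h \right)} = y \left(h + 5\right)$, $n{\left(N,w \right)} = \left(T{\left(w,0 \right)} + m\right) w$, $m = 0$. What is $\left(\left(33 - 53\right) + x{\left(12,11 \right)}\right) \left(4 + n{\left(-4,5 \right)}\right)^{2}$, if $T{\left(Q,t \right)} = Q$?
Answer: $144652$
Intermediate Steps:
$n{\left(N,w \right)} = w^{2}$ ($n{\left(N,w \right)} = \left(w + 0\right) w = w w = w^{2}$)
$x{\left(y,h \right)} = y \left(5 + h\right)$
$\left(\left(33 - 53\right) + x{\left(12,11 \right)}\right) \left(4 + n{\left(-4,5 \right)}\right)^{2} = \left(\left(33 - 53\right) + 12 \left(5 + 11\right)\right) \left(4 + 5^{2}\right)^{2} = \left(\left(33 - 53\right) + 12 \cdot 16\right) \left(4 + 25\right)^{2} = \left(-20 + 192\right) 29^{2} = 172 \cdot 841 = 144652$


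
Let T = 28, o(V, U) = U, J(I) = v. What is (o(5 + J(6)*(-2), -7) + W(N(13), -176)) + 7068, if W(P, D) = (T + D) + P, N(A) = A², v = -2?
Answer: 7082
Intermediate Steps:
J(I) = -2
W(P, D) = 28 + D + P (W(P, D) = (28 + D) + P = 28 + D + P)
(o(5 + J(6)*(-2), -7) + W(N(13), -176)) + 7068 = (-7 + (28 - 176 + 13²)) + 7068 = (-7 + (28 - 176 + 169)) + 7068 = (-7 + 21) + 7068 = 14 + 7068 = 7082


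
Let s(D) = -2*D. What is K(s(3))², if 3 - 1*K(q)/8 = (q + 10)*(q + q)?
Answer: 166464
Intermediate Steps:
K(q) = 24 - 16*q*(10 + q) (K(q) = 24 - 8*(q + 10)*(q + q) = 24 - 8*(10 + q)*2*q = 24 - 16*q*(10 + q))
K(s(3))² = (24 - (-320)*3 - 16*(-2*3)²)² = (24 - 160*(-6) - 16*(-6)²)² = (24 + 960 - 16*36)² = (24 + 960 - 576)² = 408² = 166464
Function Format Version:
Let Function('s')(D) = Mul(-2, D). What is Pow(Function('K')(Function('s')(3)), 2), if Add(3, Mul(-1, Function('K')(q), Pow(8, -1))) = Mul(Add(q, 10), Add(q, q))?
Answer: 166464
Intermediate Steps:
Function('K')(q) = Add(24, Mul(-16, q, Add(10, q))) (Function('K')(q) = Add(24, Mul(-8, Mul(Add(q, 10), Add(q, q)))) = Add(24, Mul(-8, Mul(Add(10, q), Mul(2, q)))) = Add(24, Mul(-8, Mul(2, q, Add(10, q)))) = Add(24, Mul(-16, q, Add(10, q))))
Pow(Function('K')(Function('s')(3)), 2) = Pow(Add(24, Mul(-160, Mul(-2, 3)), Mul(-16, Pow(Mul(-2, 3), 2))), 2) = Pow(Add(24, Mul(-160, -6), Mul(-16, Pow(-6, 2))), 2) = Pow(Add(24, 960, Mul(-16, 36)), 2) = Pow(Add(24, 960, -576), 2) = Pow(408, 2) = 166464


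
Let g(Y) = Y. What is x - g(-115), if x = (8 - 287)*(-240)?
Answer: 67075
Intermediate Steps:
x = 66960 (x = -279*(-240) = 66960)
x - g(-115) = 66960 - 1*(-115) = 66960 + 115 = 67075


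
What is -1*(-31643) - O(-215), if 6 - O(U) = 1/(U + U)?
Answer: 13603909/430 ≈ 31637.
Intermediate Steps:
O(U) = 6 - 1/(2*U) (O(U) = 6 - 1/(U + U) = 6 - 1/(2*U))
-1*(-31643) - O(-215) = -1*(-31643) - (6 - ½/(-215)) = 31643 - (6 - ½*(-1/215)) = 31643 - (6 + 1/430) = 31643 - 1*2581/430 = 31643 - 2581/430 = 13603909/430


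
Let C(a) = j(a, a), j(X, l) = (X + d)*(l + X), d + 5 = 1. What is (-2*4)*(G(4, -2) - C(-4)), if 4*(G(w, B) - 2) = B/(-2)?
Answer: 494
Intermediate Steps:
d = -4 (d = -5 + 1 = -4)
G(w, B) = 2 - B/8 (G(w, B) = 2 + (B/(-2))/4 = 2 + (B*(-½))/4 = 2 + (-B/2)/4 = 2 - B/8)
j(X, l) = (-4 + X)*(X + l) (j(X, l) = (X - 4)*(l + X) = (-4 + X)*(X + l))
C(a) = -8*a + 2*a² (C(a) = a² - 4*a - 4*a + a*a = a² - 4*a - 4*a + a² = -8*a + 2*a²)
(-2*4)*(G(4, -2) - C(-4)) = (-2*4)*((2 - ⅛*(-2)) - 2*(-4)*(-4 - 4)) = -8*((2 + ¼) - 2*(-4)*(-8)) = -8*(9/4 - 1*64) = -8*(9/4 - 64) = -8*(-247/4) = 494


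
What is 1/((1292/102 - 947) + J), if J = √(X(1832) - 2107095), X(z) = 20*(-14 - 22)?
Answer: -8409/26827144 - 9*I*√2107815/26827144 ≈ -0.00031345 - 0.00048706*I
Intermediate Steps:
X(z) = -720 (X(z) = 20*(-36) = -720)
J = I*√2107815 (J = √(-720 - 2107095) = √(-2107815) = I*√2107815 ≈ 1451.8*I)
1/((1292/102 - 947) + J) = 1/((1292/102 - 947) + I*√2107815) = 1/(((1/102)*1292 - 947) + I*√2107815) = 1/((38/3 - 947) + I*√2107815) = 1/(-2803/3 + I*√2107815)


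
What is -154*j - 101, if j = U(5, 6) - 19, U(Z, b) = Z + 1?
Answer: 1901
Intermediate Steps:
U(Z, b) = 1 + Z
j = -13 (j = (1 + 5) - 19 = 6 - 19 = -13)
-154*j - 101 = -154*(-13) - 101 = 2002 - 101 = 1901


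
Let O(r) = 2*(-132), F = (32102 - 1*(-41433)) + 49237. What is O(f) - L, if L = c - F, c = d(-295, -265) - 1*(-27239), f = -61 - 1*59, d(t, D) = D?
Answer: 95534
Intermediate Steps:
f = -120 (f = -61 - 59 = -120)
F = 122772 (F = (32102 + 41433) + 49237 = 73535 + 49237 = 122772)
c = 26974 (c = -265 - 1*(-27239) = -265 + 27239 = 26974)
O(r) = -264
L = -95798 (L = 26974 - 1*122772 = 26974 - 122772 = -95798)
O(f) - L = -264 - 1*(-95798) = -264 + 95798 = 95534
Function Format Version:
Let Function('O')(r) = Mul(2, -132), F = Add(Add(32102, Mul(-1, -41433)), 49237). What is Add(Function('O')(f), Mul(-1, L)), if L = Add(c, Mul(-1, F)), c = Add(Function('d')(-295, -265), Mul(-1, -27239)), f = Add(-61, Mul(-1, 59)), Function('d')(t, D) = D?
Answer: 95534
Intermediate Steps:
f = -120 (f = Add(-61, -59) = -120)
F = 122772 (F = Add(Add(32102, 41433), 49237) = Add(73535, 49237) = 122772)
c = 26974 (c = Add(-265, Mul(-1, -27239)) = Add(-265, 27239) = 26974)
Function('O')(r) = -264
L = -95798 (L = Add(26974, Mul(-1, 122772)) = Add(26974, -122772) = -95798)
Add(Function('O')(f), Mul(-1, L)) = Add(-264, Mul(-1, -95798)) = Add(-264, 95798) = 95534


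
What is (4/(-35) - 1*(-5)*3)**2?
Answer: 271441/1225 ≈ 221.58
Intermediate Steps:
(4/(-35) - 1*(-5)*3)**2 = (4*(-1/35) + 5*3)**2 = (-4/35 + 15)**2 = (521/35)**2 = 271441/1225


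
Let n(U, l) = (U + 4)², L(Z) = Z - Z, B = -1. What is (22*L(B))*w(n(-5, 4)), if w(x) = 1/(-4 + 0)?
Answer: 0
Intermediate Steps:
L(Z) = 0
n(U, l) = (4 + U)²
w(x) = -¼ (w(x) = 1/(-4) = -¼)
(22*L(B))*w(n(-5, 4)) = (22*0)*(-¼) = 0*(-¼) = 0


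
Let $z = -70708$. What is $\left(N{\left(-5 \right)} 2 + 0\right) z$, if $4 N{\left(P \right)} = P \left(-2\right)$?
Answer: $-353540$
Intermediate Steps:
$N{\left(P \right)} = - \frac{P}{2}$ ($N{\left(P \right)} = \frac{P \left(-2\right)}{4} = \frac{\left(-2\right) P}{4} = - \frac{P}{2}$)
$\left(N{\left(-5 \right)} 2 + 0\right) z = \left(\left(- \frac{1}{2}\right) \left(-5\right) 2 + 0\right) \left(-70708\right) = \left(\frac{5}{2} \cdot 2 + 0\right) \left(-70708\right) = \left(5 + 0\right) \left(-70708\right) = 5 \left(-70708\right) = -353540$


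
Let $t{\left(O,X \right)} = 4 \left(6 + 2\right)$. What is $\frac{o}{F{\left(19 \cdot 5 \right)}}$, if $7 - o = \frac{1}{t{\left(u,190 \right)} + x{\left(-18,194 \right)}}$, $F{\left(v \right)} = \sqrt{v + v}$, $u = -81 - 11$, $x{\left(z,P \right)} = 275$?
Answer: $\frac{1074 \sqrt{190}}{29165} \approx 0.5076$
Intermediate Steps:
$u = -92$
$t{\left(O,X \right)} = 32$ ($t{\left(O,X \right)} = 4 \cdot 8 = 32$)
$F{\left(v \right)} = \sqrt{2} \sqrt{v}$ ($F{\left(v \right)} = \sqrt{2 v} = \sqrt{2} \sqrt{v}$)
$o = \frac{2148}{307}$ ($o = 7 - \frac{1}{32 + 275} = 7 - \frac{1}{307} = \frac{2148}{307} \approx 6.9967$)
$\frac{o}{F{\left(19 \cdot 5 \right)}} = \frac{2148}{307 \sqrt{2} \sqrt{19 \cdot 5}} = \frac{2148}{307 \sqrt{2} \sqrt{95}} = \frac{2148}{307 \sqrt{190}} = \frac{2148 \frac{\sqrt{190}}{190}}{307} = \frac{1074 \sqrt{190}}{29165}$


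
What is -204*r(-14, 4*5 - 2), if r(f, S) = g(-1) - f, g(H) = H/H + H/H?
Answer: -3264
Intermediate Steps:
g(H) = 2 (g(H) = 1 + 1 = 2)
r(f, S) = 2 - f
-204*r(-14, 4*5 - 2) = -204*(2 - 1*(-14)) = -204*(2 + 14) = -204*16 = -3264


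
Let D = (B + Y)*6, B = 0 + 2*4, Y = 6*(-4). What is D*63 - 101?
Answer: -6149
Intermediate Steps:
Y = -24
B = 8 (B = 0 + 8 = 8)
D = -96 (D = (8 - 24)*6 = -16*6 = -96)
D*63 - 101 = -96*63 - 101 = -6048 - 101 = -6149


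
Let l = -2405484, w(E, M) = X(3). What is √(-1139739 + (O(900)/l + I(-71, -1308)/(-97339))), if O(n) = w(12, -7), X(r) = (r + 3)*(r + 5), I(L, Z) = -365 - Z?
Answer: 2*I*√12053665239033286894734247/6504094641 ≈ 1067.6*I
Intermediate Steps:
X(r) = (3 + r)*(5 + r)
w(E, M) = 48 (w(E, M) = 15 + 3² + 8*3 = 15 + 9 + 24 = 48)
O(n) = 48
√(-1139739 + (O(900)/l + I(-71, -1308)/(-97339))) = √(-1139739 + (48/(-2405484) + (-365 - 1*(-1308))/(-97339))) = √(-1139739 + (48*(-1/2405484) + (-365 + 1308)*(-1/97339))) = √(-1139739 + (-4/200457 + 943*(-1/97339))) = √(-1139739 + (-4/200457 - 943/97339)) = √(-1139739 - 189420307/19512283923) = √(-22238911155536404/19512283923) = 2*I*√12053665239033286894734247/6504094641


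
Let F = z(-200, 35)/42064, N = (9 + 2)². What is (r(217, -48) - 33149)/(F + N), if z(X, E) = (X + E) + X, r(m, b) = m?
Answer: -1385251648/5089379 ≈ -272.18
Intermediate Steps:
z(X, E) = E + 2*X (z(X, E) = (E + X) + X = E + 2*X)
N = 121 (N = 11² = 121)
F = -365/42064 (F = (35 + 2*(-200))/42064 = (35 - 400)*(1/42064) = -365*1/42064 = -365/42064 ≈ -0.0086773)
(r(217, -48) - 33149)/(F + N) = (217 - 33149)/(-365/42064 + 121) = -32932/5089379/42064 = -32932*42064/5089379 = -1385251648/5089379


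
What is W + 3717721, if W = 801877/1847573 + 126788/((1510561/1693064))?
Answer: 828637230313887242/214682439881 ≈ 3.8598e+6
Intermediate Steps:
W = 30507815237056041/214682439881 (W = 801877*(1/1847573) + 126788/((1510561*(1/1693064))) = 801877/1847573 + 126788/(1510561/1693064) = 801877/1847573 + 126788*(1693064/1510561) = 801877/1847573 + 214660198432/1510561 = 30507815237056041/214682439881 ≈ 1.4211e+5)
W + 3717721 = 30507815237056041/214682439881 + 3717721 = 828637230313887242/214682439881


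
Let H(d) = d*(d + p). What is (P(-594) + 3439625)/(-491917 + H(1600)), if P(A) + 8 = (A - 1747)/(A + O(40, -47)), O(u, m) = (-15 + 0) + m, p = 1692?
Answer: 2256391093/3132585648 ≈ 0.72030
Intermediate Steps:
O(u, m) = -15 + m
H(d) = d*(1692 + d) (H(d) = d*(d + 1692) = d*(1692 + d))
P(A) = -8 + (-1747 + A)/(-62 + A) (P(A) = -8 + (A - 1747)/(A + (-15 - 47)) = -8 + (-1747 + A)/(A - 62) = -8 + (-1747 + A)/(-62 + A))
(P(-594) + 3439625)/(-491917 + H(1600)) = ((-1251 - 7*(-594))/(-62 - 594) + 3439625)/(-491917 + 1600*(1692 + 1600)) = ((-1251 + 4158)/(-656) + 3439625)/(-491917 + 1600*3292) = (-1/656*2907 + 3439625)/(-491917 + 5267200) = (-2907/656 + 3439625)/4775283 = (2256391093/656)*(1/4775283) = 2256391093/3132585648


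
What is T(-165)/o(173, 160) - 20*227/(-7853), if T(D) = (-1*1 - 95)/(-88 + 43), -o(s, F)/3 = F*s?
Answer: 176711647/305678025 ≈ 0.57810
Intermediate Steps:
o(s, F) = -3*F*s
T(D) = 32/15 (T(D) = (-1 - 95)/(-45) = -96*(-1/45) = 32/15)
T(-165)/o(173, 160) - 20*227/(-7853) = 32/(15*((-3*160*173))) - 20*227/(-7853) = (32/15)/(-83040) - 4540*(-1/7853) = (32/15)*(-1/83040) + 4540/7853 = -1/38925 + 4540/7853 = 176711647/305678025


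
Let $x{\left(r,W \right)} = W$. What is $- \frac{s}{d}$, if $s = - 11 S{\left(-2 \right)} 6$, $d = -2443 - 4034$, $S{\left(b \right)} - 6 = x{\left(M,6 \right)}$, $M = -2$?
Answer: $- \frac{264}{2159} \approx -0.12228$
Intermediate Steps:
$S{\left(b \right)} = 12$ ($S{\left(b \right)} = 6 + 6 = 12$)
$d = -6477$
$s = -792$ ($s = \left(-11\right) 12 \cdot 6 = \left(-132\right) 6 = -792$)
$- \frac{s}{d} = - \frac{-792}{-6477} = - \frac{\left(-792\right) \left(-1\right)}{6477} = \left(-1\right) \frac{264}{2159} = - \frac{264}{2159}$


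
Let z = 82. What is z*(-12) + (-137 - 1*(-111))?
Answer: -1010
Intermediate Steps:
z*(-12) + (-137 - 1*(-111)) = 82*(-12) + (-137 - 1*(-111)) = -984 + (-137 + 111) = -984 - 26 = -1010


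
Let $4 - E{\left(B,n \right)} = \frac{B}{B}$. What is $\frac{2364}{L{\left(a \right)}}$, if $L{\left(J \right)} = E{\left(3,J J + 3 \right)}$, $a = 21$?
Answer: $788$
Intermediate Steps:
$E{\left(B,n \right)} = 3$ ($E{\left(B,n \right)} = 4 - \frac{B}{B} = 4 - 1 = 3$)
$L{\left(J \right)} = 3$
$\frac{2364}{L{\left(a \right)}} = \frac{2364}{3} = 2364 \cdot \frac{1}{3} = 788$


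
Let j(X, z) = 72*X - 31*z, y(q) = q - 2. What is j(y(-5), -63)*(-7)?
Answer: -10143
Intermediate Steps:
y(q) = -2 + q
j(X, z) = -31*z + 72*X
j(y(-5), -63)*(-7) = (-31*(-63) + 72*(-2 - 5))*(-7) = (1953 + 72*(-7))*(-7) = (1953 - 504)*(-7) = 1449*(-7) = -10143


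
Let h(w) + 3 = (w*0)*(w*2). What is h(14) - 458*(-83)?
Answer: 38011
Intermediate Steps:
h(w) = -3 (h(w) = -3 + (w*0)*(w*2) = -3 + 0*(2*w) = -3 + 0 = -3)
h(14) - 458*(-83) = -3 - 458*(-83) = -3 + 38014 = 38011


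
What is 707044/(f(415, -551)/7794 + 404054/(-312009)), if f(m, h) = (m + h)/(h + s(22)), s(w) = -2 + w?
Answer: -76082931759063762/139348425661 ≈ -5.4599e+5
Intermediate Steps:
f(m, h) = (h + m)/(20 + h) (f(m, h) = (m + h)/(h + (-2 + 22)) = (h + m)/(h + 20) = (h + m)/(20 + h))
707044/(f(415, -551)/7794 + 404054/(-312009)) = 707044/(((-551 + 415)/(20 - 551))/7794 + 404054/(-312009)) = 707044/((-136/(-531))*(1/7794) + 404054*(-1/312009)) = 707044/(-1/531*(-136)*(1/7794) - 404054/312009) = 707044/((136/531)*(1/7794) - 404054/312009) = 707044/(68/2069307 - 404054/312009) = 707044/(-278696851322/215214135921) = 707044*(-215214135921/278696851322) = -76082931759063762/139348425661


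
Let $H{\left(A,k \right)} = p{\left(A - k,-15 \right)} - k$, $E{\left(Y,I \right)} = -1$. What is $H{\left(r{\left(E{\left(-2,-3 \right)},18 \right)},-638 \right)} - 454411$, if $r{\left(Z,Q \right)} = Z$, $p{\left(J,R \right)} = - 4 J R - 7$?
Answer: $-415560$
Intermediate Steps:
$p{\left(J,R \right)} = -7 - 4 J R$ ($p{\left(J,R \right)} = - 4 J R - 7 = -7 - 4 J R$)
$H{\left(A,k \right)} = -7 - 61 k + 60 A$ ($H{\left(A,k \right)} = \left(-7 - 4 \left(A - k\right) \left(-15\right)\right) - k = \left(-7 + \left(- 60 k + 60 A\right)\right) - k = \left(-7 - 60 k + 60 A\right) - k = -7 - 61 k + 60 A$)
$H{\left(r{\left(E{\left(-2,-3 \right)},18 \right)},-638 \right)} - 454411 = \left(-7 - -38918 + 60 \left(-1\right)\right) - 454411 = \left(-7 + 38918 - 60\right) - 454411 = 38851 - 454411 = -415560$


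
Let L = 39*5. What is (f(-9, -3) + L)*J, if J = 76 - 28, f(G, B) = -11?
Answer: 8832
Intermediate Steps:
L = 195
J = 48
(f(-9, -3) + L)*J = (-11 + 195)*48 = 184*48 = 8832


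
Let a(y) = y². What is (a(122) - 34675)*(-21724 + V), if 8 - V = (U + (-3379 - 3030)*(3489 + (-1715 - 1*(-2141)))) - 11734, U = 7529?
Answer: -496234071684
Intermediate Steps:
V = 25095448 (V = 8 - ((7529 + (-3379 - 3030)*(3489 + (-1715 - 1*(-2141)))) - 11734) = 8 - ((7529 - 6409*(3489 + (-1715 + 2141))) - 11734) = 8 - ((7529 - 6409*(3489 + 426)) - 11734) = 8 - ((7529 - 6409*3915) - 11734) = 8 - ((7529 - 25091235) - 11734) = 8 - (-25083706 - 11734) = 8 - 1*(-25095440) = 8 + 25095440 = 25095448)
(a(122) - 34675)*(-21724 + V) = (122² - 34675)*(-21724 + 25095448) = (14884 - 34675)*25073724 = -19791*25073724 = -496234071684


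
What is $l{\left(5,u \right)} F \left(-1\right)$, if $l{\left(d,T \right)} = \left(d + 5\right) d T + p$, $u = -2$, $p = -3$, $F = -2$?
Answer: $-206$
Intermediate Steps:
$l{\left(d,T \right)} = -3 + T d \left(5 + d\right)$ ($l{\left(d,T \right)} = \left(d + 5\right) d T - 3 = \left(5 + d\right) d T - 3 = d \left(5 + d\right) T - 3 = T d \left(5 + d\right) - 3 = -3 + T d \left(5 + d\right)$)
$l{\left(5,u \right)} F \left(-1\right) = \left(-3 - 2 \cdot 5^{2} + 5 \left(-2\right) 5\right) \left(-2\right) \left(-1\right) = \left(-3 - 50 - 50\right) \left(-2\right) \left(-1\right) = \left(-103\right) \left(-2\right) \left(-1\right) = 206 \left(-1\right) = -206$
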